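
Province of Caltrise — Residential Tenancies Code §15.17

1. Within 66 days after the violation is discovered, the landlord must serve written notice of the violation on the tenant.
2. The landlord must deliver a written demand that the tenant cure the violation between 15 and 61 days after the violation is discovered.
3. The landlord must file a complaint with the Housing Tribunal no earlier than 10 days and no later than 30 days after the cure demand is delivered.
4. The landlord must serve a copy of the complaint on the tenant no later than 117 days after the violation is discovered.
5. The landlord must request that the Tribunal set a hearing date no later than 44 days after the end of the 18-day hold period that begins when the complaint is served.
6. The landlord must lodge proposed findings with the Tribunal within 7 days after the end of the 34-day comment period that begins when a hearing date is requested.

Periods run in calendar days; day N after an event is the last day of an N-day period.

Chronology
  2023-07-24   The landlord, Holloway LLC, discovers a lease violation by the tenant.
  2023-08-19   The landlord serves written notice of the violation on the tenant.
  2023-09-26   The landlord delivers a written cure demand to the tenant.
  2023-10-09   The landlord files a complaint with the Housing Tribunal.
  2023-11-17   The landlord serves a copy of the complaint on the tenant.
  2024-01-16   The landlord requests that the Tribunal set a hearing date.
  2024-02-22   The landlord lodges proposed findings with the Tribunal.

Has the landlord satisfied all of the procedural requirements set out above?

No

Step 1: 66 days after 2023-07-24 (when the violation is discovered) is 2023-09-28; completed 2023-08-19, before the deadline.
Step 2: the window is 15–61 days after 2023-07-24 (when the violation is discovered), so 2023-08-08 through 2023-09-23; 2023-09-26 is 3 days past the end of the window.
No need to go further; step 2 was not satisfied.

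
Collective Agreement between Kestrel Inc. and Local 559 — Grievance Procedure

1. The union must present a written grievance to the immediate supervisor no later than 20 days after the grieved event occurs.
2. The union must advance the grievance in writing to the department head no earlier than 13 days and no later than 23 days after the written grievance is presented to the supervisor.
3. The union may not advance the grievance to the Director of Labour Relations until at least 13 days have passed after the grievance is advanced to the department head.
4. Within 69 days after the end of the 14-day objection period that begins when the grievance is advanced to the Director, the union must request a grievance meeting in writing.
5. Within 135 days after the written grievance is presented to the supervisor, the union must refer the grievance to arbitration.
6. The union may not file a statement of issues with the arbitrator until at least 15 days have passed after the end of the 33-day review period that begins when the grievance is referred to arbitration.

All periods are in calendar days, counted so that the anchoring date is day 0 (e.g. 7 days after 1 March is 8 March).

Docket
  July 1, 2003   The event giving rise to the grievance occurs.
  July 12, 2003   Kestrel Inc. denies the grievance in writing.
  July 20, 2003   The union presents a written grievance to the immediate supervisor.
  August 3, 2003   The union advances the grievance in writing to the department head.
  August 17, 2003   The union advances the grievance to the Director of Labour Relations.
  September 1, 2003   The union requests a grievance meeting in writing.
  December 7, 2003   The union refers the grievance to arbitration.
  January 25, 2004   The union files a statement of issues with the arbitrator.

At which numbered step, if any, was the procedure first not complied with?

Step 5

Step 1: 20 days after July 1, 2003 (when the grieved event occurs) is July 21, 2003; July 20, 2003 is within that limit.
Step 2: the window is 13–23 days after July 20, 2003 (when the written grievance is presented to the supervisor), so August 2, 2003 through August 12, 2003; done August 3, 2003, which is between those dates.
Step 3: the earliest permitted date is 13 days after August 3, 2003 (when the grievance is advanced to the department head), i.e. August 16, 2003; done August 17, 2003 — permitted.
Step 4: 69 days after August 31, 2003 (end of the 14-day objection period, which began when the grievance is advanced to the Director on August 17, 2003) is November 8, 2003; done September 1, 2003 — timely.
Step 5: 135 days after July 20, 2003 (when the written grievance is presented to the supervisor) is December 2, 2003; done December 7, 2003 — 5 days late.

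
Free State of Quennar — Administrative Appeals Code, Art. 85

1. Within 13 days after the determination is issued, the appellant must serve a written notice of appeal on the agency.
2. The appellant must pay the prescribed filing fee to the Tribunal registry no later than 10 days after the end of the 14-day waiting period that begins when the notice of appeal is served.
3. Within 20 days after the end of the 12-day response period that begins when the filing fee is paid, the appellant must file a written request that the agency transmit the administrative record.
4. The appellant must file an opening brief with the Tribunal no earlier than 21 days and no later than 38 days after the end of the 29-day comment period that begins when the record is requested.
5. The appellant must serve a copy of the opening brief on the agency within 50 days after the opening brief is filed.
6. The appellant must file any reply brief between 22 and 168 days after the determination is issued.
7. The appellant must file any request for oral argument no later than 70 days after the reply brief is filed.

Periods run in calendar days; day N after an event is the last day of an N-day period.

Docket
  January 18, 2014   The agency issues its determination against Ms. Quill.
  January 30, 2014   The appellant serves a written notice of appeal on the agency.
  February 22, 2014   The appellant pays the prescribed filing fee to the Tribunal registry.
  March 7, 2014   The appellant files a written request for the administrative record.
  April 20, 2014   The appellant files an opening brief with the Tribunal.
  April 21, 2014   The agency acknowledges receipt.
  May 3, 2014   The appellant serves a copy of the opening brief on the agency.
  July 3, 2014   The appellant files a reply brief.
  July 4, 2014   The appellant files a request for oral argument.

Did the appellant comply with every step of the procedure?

No

(1) due by January 18, 2014 + 13 days = January 31, 2014; done January 30, 2014 — timely.
(2) due by February 13, 2014 + 10 days = February 23, 2014; completed February 22, 2014, before the deadline.
(3) due by March 6, 2014 + 20 days = March 26, 2014; done March 7, 2014 — timely.
(4) the permitted window runs from April 5, 2014 + 21 = April 26, 2014 to April 5, 2014 + 38 = May 13, 2014; April 20, 2014 is 6 days too early.
Later steps need not be reached.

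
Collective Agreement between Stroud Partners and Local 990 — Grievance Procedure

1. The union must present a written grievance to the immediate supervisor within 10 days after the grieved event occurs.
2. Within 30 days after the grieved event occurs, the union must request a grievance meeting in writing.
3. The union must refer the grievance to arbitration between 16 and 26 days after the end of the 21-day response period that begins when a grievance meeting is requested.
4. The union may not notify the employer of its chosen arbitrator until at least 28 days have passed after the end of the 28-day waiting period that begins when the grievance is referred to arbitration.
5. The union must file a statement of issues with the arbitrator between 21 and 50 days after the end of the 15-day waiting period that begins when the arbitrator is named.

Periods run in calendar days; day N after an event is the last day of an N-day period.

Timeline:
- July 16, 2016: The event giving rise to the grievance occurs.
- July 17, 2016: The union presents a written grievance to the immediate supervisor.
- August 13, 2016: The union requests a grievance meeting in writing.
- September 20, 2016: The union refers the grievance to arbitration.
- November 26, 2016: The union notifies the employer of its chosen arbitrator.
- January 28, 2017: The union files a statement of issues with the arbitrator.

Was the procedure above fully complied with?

(1) due by July 16, 2016 + 10 days = July 26, 2016; done July 17, 2016 — timely.
(2) due by July 16, 2016 + 30 days = August 15, 2016; August 13, 2016 is within that limit.
(3) the permitted window runs from September 3, 2016 + 16 = September 19, 2016 to September 3, 2016 + 26 = September 29, 2016; done September 20, 2016 — within the window.
(4) permitted from October 18, 2016 + 28 days = November 15, 2016 onward; done November 26, 2016 — permitted.
(5) the permitted window runs from December 11, 2016 + 21 = January 1, 2017 to December 11, 2016 + 50 = January 30, 2017; done January 28, 2017, which is between those dates.

Yes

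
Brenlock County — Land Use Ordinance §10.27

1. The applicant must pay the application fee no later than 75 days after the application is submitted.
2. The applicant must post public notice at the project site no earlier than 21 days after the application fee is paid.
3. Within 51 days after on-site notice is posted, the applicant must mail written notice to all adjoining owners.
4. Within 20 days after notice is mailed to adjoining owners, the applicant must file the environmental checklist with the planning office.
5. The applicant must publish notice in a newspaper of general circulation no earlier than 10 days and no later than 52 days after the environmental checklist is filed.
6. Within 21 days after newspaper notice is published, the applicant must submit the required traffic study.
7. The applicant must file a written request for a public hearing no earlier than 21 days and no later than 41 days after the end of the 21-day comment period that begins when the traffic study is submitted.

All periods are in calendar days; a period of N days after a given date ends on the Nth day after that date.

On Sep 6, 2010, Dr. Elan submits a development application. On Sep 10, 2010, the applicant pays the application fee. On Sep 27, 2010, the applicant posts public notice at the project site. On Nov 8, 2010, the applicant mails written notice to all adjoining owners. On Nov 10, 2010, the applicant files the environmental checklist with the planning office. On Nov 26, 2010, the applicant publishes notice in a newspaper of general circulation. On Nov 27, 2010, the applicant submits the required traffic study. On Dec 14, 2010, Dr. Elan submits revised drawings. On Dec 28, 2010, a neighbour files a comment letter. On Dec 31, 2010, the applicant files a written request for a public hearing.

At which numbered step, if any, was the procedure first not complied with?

Step 1: 75 days after Sep 6, 2010 (when the application is submitted) is Nov 20, 2010; done Sep 10, 2010 — timely.
Step 2: the earliest permitted date is 21 days after Sep 10, 2010 (when the application fee is paid), i.e. Oct 1, 2010; acted on Sep 27, 2010, 4 days prematurely.
No need to go further; step 2 was not satisfied.

Step 2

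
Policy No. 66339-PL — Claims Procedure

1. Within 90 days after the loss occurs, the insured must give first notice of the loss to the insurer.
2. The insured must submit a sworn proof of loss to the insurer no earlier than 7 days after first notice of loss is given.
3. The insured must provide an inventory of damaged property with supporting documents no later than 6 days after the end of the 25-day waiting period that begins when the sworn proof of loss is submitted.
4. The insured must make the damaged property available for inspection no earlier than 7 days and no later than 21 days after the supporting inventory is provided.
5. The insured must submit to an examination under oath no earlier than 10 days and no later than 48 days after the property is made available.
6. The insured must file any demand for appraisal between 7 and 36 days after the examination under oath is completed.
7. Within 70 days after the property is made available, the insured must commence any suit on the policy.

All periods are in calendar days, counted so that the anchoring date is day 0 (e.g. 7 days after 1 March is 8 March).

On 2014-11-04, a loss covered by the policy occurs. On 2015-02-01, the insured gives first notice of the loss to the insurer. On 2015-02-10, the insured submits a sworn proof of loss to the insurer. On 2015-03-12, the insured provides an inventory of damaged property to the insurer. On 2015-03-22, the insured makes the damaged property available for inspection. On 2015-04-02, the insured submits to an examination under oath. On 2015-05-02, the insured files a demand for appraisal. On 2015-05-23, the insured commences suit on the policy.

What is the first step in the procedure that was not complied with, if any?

None — every step was satisfied

Step 1: 90 days after 2014-11-04 (when the loss occurs) is 2015-02-02; 2015-02-01 is within that limit.
Step 2: the earliest permitted date is 7 days after 2015-02-01 (when first notice of loss is given), i.e. 2015-02-08; done 2015-02-10, after the minimum wait.
Step 3: 6 days after 2015-03-07 (end of the 25-day waiting period, which began when the sworn proof of loss is submitted on 2015-02-10) is 2015-03-13; completed 2015-03-12, before the deadline.
Step 4: the window is 7–21 days after 2015-03-12 (when the supporting inventory is provided), so 2015-03-19 through 2015-04-02; done 2015-03-22, which is between those dates.
Step 5: the window is 10–48 days after 2015-03-22 (when the property is made available), so 2015-04-01 through 2015-05-09; 2015-04-02 falls inside that range.
Step 6: the window is 7–36 days after 2015-04-02 (when the examination under oath is completed), so 2015-04-09 through 2015-05-08; 2015-05-02 falls inside that range.
Step 7: 70 days after 2015-03-22 (when the property is made available) is 2015-05-31; 2015-05-23 is within that limit.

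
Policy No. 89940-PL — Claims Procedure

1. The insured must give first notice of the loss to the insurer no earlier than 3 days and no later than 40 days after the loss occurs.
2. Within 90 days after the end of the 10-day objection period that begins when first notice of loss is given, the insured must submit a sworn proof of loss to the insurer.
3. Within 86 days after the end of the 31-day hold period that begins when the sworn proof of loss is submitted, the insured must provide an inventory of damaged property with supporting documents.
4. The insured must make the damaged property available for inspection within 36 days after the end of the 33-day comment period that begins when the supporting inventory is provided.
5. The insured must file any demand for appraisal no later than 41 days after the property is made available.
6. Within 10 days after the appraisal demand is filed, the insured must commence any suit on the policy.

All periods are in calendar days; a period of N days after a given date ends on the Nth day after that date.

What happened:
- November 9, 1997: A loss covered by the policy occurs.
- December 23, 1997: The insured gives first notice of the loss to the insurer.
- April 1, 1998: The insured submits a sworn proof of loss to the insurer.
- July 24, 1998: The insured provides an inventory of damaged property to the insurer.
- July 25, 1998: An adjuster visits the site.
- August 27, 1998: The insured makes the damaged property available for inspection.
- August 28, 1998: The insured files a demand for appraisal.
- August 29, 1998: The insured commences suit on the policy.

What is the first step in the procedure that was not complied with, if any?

Step 1 — 3 and 40 days from November 9, 1997 (when the loss occurs) are November 12, 1997 and December 19, 1997 respectively; done December 23, 1997 — 4 days after the window closed.
No need to go further; step 1 was not satisfied.

Step 1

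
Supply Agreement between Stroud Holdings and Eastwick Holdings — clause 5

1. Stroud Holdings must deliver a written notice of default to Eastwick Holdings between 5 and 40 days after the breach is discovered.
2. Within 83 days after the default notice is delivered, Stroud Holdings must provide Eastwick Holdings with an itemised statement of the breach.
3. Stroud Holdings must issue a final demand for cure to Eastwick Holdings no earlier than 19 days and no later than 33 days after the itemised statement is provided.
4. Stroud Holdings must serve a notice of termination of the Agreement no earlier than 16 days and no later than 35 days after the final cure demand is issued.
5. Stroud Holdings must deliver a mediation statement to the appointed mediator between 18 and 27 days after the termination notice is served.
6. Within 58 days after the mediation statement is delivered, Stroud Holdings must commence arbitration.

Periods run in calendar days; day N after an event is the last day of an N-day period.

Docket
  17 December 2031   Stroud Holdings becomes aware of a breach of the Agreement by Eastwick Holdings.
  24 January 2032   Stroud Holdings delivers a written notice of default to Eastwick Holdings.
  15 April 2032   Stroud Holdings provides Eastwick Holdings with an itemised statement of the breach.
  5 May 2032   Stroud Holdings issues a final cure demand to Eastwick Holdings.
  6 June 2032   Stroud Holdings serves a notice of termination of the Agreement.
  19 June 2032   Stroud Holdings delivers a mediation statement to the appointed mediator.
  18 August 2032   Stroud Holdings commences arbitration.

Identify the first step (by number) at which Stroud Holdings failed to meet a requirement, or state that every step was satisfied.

Step 5

Step 1 — 5 and 40 days from 17 December 2031 (when the breach is discovered) are 22 December 2031 and 26 January 2032 respectively; 24 January 2032 falls inside that range.
Step 2 — counting 83 days from 24 January 2032 (when the default notice is delivered) gives a deadline of 16 April 2032; done 15 April 2032 — timely.
Step 3 — 19 and 33 days from 15 April 2032 (when the itemised statement is provided) are 4 May 2032 and 18 May 2032 respectively; done 5 May 2032 — within the window.
Step 4 — 16 and 35 days from 5 May 2032 (when the final cure demand is issued) are 21 May 2032 and 9 June 2032 respectively; 6 June 2032 falls inside that range.
Step 5 — 18 and 27 days from 6 June 2032 (when the termination notice is served) are 24 June 2032 and 3 July 2032 respectively; 19 June 2032 is 5 days too early.
The procedure was therefore not followed at step 5.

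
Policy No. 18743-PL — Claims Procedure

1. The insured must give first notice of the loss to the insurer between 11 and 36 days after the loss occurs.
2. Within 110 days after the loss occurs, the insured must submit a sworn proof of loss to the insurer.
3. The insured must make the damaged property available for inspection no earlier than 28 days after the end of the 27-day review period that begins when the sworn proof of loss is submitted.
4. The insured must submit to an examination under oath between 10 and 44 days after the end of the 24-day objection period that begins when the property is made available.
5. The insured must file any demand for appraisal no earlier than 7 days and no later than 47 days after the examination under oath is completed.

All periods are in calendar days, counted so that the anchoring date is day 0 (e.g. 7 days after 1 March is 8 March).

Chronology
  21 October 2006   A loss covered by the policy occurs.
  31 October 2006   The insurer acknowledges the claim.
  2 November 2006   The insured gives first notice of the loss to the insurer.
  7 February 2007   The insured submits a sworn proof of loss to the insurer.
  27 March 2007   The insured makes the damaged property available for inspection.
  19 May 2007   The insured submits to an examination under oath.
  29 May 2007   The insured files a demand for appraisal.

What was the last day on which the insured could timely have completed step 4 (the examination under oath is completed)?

3 June 2007

The property is made available on 27 March 2007; the 24-day objection period therefore ends 20 April 2007, and step 4 runs from that date. The window is 10–44 days after 20 April 2007; it closes on 3 June 2007.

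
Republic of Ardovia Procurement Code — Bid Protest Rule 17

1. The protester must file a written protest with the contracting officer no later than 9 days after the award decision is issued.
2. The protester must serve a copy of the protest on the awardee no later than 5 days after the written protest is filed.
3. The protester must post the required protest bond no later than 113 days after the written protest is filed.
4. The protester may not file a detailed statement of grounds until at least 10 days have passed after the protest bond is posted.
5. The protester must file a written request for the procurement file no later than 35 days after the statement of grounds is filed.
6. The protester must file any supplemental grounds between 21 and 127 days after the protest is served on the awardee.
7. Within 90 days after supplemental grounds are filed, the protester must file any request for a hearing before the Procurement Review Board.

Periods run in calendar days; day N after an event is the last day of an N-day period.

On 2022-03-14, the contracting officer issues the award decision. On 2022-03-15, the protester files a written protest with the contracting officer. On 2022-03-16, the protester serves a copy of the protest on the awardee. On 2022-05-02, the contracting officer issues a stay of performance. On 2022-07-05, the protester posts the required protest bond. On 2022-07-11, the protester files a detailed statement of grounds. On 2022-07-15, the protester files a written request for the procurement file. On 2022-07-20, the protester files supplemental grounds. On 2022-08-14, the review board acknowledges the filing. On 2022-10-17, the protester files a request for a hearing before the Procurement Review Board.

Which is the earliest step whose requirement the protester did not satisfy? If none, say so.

Step 4

Step 1 — counting 9 days from 2022-03-14 (when the award decision is issued) gives a deadline of 2022-03-23; completed 2022-03-15, before the deadline.
Step 2 — counting 5 days from 2022-03-15 (when the written protest is filed) gives a deadline of 2022-03-20; 2022-03-16 is within that limit.
Step 3 — counting 113 days from 2022-03-15 (when the written protest is filed) gives a deadline of 2022-07-06; completed 2022-07-05, before the deadline.
Step 4 — must wait 10 days from 2022-07-05 (when the protest bond is posted), so not before 2022-07-15; 2022-07-11 is 4 days before the earliest permitted date.
No need to go further; step 4 was not satisfied.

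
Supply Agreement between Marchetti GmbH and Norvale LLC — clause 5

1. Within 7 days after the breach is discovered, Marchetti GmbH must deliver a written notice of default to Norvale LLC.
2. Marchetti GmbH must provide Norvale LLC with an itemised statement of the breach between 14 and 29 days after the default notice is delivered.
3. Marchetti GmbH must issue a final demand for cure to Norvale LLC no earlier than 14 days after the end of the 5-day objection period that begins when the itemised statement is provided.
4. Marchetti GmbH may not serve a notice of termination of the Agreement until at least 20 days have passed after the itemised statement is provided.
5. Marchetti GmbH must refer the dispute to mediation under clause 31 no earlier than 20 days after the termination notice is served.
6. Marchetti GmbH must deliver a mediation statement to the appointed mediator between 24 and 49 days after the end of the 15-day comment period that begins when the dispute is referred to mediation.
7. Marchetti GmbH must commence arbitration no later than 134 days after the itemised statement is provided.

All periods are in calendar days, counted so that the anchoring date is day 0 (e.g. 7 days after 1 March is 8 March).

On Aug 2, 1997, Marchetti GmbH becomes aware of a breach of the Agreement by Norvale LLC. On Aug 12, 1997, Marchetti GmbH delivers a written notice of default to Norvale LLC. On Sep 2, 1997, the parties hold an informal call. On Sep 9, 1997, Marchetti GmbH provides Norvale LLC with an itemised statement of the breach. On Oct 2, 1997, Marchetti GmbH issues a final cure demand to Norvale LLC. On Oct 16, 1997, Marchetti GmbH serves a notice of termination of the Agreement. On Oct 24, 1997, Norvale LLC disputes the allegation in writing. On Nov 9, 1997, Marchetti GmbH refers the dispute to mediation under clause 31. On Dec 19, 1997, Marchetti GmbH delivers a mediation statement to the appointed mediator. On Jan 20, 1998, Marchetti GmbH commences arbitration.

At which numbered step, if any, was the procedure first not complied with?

Step 1

Step 1 — counting 7 days from Aug 2, 1997 (when the breach is discovered) gives a deadline of Aug 9, 1997; Aug 12, 1997 misses that deadline by 3 days.
No need to go further; step 1 was not satisfied.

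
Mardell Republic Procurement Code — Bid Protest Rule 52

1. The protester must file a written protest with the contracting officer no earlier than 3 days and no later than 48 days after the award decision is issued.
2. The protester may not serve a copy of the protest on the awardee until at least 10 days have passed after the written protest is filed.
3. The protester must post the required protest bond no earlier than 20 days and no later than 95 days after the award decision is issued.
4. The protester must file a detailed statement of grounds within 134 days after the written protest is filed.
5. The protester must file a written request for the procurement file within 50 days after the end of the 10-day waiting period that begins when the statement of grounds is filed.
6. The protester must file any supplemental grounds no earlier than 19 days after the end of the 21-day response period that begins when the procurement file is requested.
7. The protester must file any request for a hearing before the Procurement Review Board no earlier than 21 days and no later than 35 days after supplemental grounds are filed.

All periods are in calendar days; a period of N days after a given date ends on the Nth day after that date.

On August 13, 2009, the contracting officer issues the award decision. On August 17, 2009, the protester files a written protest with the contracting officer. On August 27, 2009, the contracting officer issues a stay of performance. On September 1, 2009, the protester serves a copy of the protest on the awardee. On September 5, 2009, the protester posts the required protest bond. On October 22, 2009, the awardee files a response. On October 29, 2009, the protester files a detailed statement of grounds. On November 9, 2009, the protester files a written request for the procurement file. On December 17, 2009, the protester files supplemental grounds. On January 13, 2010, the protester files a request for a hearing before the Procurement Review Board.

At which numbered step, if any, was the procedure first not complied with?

Step 6

(1) the permitted window runs from August 13, 2009 + 3 = August 16, 2009 to August 13, 2009 + 48 = September 30, 2009; August 17, 2009 falls inside that range.
(2) permitted from August 17, 2009 + 10 days = August 27, 2009 onward; done September 1, 2009, after the minimum wait.
(3) the permitted window runs from August 13, 2009 + 20 = September 2, 2009 to August 13, 2009 + 95 = November 16, 2009; done September 5, 2009 — within the window.
(4) due by August 17, 2009 + 134 days = December 29, 2009; October 29, 2009 is within that limit.
(5) due by November 8, 2009 + 50 days = December 28, 2009; done November 9, 2009 — timely.
(6) permitted from November 30, 2009 + 19 days = December 19, 2009 onward; December 17, 2009 is 2 days before the earliest permitted date.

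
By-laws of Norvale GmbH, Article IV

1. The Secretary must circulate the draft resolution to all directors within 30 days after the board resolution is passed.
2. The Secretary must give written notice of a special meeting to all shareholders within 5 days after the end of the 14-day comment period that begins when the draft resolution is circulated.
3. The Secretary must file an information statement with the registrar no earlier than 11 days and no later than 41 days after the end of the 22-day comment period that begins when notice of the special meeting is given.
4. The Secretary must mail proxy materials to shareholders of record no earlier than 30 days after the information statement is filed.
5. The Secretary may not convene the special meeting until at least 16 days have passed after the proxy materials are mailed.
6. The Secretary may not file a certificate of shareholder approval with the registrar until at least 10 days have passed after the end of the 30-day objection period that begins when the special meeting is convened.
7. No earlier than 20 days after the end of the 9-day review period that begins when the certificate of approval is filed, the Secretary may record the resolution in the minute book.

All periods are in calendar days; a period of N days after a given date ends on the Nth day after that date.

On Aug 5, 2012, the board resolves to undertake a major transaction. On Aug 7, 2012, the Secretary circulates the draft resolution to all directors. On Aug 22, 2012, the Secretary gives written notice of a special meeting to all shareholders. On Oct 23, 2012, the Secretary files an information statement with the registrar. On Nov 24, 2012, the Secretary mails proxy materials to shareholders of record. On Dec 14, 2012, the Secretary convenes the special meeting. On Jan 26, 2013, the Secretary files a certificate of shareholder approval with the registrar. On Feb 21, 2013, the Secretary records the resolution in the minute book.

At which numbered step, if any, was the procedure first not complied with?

Step 1: 30 days after Aug 5, 2012 (when the board resolution is passed) is Sep 4, 2012; completed Aug 7, 2012, before the deadline.
Step 2: 5 days after Aug 21, 2012 (end of the 14-day comment period, which began when the draft resolution is circulated on Aug 7, 2012) is Aug 26, 2012; done Aug 22, 2012 — timely.
Step 3: the window is 11–41 days after Sep 13, 2012 (end of the 22-day comment period, which began when notice of the special meeting is given on Aug 22, 2012), so Sep 24, 2012 through Oct 24, 2012; done Oct 23, 2012 — within the window.
Step 4: the earliest permitted date is 30 days after Oct 23, 2012 (when the information statement is filed), i.e. Nov 22, 2012; Nov 24, 2012 is on or after that date.
Step 5: the earliest permitted date is 16 days after Nov 24, 2012 (when the proxy materials are mailed), i.e. Dec 10, 2012; Dec 14, 2012 is on or after that date.
Step 6: the earliest permitted date is 10 days after Jan 13, 2013 (end of the 30-day objection period, which began when the special meeting is convened on Dec 14, 2012), i.e. Jan 23, 2013; Jan 26, 2013 is on or after that date.
Step 7: the earliest permitted date is 20 days after Feb 4, 2013 (end of the 9-day review period, which began when the certificate of approval is filed on Jan 26, 2013), i.e. Feb 24, 2013; Feb 21, 2013 is 3 days before the earliest permitted date.
No need to go further; step 7 was not satisfied.

Step 7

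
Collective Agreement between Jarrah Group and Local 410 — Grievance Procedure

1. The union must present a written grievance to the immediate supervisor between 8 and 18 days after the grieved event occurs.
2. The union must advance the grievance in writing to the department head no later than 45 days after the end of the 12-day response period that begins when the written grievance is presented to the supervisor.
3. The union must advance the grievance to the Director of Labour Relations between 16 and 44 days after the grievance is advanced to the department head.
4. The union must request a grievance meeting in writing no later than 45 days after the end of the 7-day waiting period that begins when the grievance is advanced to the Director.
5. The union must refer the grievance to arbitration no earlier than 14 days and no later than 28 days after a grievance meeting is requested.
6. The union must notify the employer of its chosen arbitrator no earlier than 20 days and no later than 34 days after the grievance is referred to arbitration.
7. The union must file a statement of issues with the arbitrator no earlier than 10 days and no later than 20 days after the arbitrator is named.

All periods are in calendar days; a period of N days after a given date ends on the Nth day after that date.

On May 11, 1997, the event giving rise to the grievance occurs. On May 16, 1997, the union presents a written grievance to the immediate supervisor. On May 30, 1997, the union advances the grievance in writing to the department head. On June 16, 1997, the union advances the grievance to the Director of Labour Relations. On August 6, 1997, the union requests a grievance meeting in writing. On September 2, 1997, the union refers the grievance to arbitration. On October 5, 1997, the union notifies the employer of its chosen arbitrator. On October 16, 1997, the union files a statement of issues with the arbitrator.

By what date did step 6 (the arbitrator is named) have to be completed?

Step 6 runs from September 2, 1997, when the grievance is referred to arbitration. The window is 20–34 days after September 2, 1997; it closes on October 6, 1997.

October 6, 1997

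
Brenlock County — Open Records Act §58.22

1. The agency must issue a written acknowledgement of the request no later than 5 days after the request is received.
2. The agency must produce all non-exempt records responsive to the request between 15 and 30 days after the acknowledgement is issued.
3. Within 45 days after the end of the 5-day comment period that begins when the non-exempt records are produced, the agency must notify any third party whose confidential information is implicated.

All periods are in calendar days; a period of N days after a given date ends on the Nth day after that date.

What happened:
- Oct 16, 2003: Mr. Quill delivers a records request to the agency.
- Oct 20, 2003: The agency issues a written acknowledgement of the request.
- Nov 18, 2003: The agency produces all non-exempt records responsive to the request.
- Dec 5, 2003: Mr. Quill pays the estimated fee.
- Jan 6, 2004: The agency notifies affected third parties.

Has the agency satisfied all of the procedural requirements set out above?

Yes

Step 1 — counting 5 days from Oct 16, 2003 (when the request is received) gives a deadline of Oct 21, 2003; completed Oct 20, 2003, before the deadline.
Step 2 — 15 and 30 days from Oct 20, 2003 (when the acknowledgement is issued) are Nov 4, 2003 and Nov 19, 2003 respectively; done Nov 18, 2003, which is between those dates.
Step 3 — counting 45 days from Nov 23, 2003 (end of the 5-day comment period, which began when the non-exempt records are produced on Nov 18, 2003) gives a deadline of Jan 7, 2004; completed Jan 6, 2004, before the deadline.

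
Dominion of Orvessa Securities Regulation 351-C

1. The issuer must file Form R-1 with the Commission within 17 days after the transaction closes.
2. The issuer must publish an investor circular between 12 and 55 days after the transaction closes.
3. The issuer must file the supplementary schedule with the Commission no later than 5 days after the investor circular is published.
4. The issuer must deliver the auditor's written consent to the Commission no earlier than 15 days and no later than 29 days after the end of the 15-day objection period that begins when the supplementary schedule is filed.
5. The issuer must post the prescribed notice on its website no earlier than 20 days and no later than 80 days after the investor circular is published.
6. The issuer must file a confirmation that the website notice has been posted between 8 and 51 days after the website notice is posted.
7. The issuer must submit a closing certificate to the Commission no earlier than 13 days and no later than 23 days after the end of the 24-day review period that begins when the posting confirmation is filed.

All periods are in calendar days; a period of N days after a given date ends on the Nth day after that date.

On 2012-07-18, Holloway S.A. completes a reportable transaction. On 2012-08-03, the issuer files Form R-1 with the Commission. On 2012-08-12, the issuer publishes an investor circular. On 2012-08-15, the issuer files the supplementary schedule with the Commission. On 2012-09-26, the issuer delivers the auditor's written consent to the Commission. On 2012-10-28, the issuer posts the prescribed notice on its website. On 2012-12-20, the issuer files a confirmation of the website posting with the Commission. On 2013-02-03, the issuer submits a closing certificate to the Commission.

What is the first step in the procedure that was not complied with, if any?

Step 1 — counting 17 days from 2012-07-18 (when the transaction closes) gives a deadline of 2012-08-04; completed 2012-08-03, before the deadline.
Step 2 — 12 and 55 days from 2012-07-18 (when the transaction closes) are 2012-07-30 and 2012-09-11 respectively; done 2012-08-12 — within the window.
Step 3 — counting 5 days from 2012-08-12 (when the investor circular is published) gives a deadline of 2012-08-17; completed 2012-08-15, before the deadline.
Step 4 — 15 and 29 days from 2012-08-30 (end of the 15-day objection period, which began when the supplementary schedule is filed on 2012-08-15) are 2012-09-14 and 2012-09-28 respectively; done 2012-09-26, which is between those dates.
Step 5 — 20 and 80 days from 2012-08-12 (when the investor circular is published) are 2012-09-01 and 2012-10-31 respectively; 2012-10-28 falls inside that range.
Step 6 — 8 and 51 days from 2012-10-28 (when the website notice is posted) are 2012-11-05 and 2012-12-18 respectively; done 2012-12-20 — 2 days after the window closed.

Step 6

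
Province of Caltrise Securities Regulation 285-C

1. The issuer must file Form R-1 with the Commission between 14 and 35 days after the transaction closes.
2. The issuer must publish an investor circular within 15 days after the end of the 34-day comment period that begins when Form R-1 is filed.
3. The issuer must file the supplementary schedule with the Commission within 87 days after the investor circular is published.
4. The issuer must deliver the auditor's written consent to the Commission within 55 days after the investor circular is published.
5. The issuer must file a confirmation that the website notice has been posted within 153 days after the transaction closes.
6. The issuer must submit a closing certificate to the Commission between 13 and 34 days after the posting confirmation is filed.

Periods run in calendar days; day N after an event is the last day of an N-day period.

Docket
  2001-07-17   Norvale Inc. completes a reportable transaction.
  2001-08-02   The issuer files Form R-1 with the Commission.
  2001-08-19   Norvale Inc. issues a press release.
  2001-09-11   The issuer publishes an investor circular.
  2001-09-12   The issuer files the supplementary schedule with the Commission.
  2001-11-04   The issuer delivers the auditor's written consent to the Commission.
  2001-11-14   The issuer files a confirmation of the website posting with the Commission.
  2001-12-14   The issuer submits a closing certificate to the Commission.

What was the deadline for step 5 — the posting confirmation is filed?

Step 5 runs from 2001-07-17, when the transaction closes. 153 days after 2001-07-17 is 2001-12-17.

2001-12-17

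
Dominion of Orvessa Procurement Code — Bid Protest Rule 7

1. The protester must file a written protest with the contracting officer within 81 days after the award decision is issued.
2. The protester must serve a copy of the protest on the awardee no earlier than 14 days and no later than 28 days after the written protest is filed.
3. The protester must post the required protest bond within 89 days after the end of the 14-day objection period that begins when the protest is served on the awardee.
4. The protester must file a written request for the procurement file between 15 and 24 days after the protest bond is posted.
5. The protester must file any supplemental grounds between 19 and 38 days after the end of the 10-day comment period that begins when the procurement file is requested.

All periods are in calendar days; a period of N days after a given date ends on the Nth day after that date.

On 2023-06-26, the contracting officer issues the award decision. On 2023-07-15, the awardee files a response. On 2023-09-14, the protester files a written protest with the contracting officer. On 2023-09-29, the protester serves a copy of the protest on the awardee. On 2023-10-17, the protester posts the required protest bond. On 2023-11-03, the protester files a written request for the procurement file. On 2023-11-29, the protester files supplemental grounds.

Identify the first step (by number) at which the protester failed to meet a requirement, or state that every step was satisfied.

Step 1 — counting 81 days from 2023-06-26 (when the award decision is issued) gives a deadline of 2023-09-15; done 2023-09-14 — timely.
Step 2 — 14 and 28 days from 2023-09-14 (when the written protest is filed) are 2023-09-28 and 2023-10-12 respectively; 2023-09-29 falls inside that range.
Step 3 — counting 89 days from 2023-10-13 (end of the 14-day objection period, which began when the protest is served on the awardee on 2023-09-29) gives a deadline of 2024-01-10; 2023-10-17 is within that limit.
Step 4 — 15 and 24 days from 2023-10-17 (when the protest bond is posted) are 2023-11-01 and 2023-11-10 respectively; done 2023-11-03, which is between those dates.
Step 5 — 19 and 38 days from 2023-11-13 (end of the 10-day comment period, which began when the procurement file is requested on 2023-11-03) are 2023-12-02 and 2023-12-21 respectively; done 2023-11-29 — 3 days before the window opened.

Step 5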